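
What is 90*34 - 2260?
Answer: 800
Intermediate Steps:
90*34 - 2260 = 3060 - 2260 = 800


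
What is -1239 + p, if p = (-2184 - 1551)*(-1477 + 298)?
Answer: 4402326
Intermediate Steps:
p = 4403565 (p = -3735*(-1179) = 4403565)
-1239 + p = -1239 + 4403565 = 4402326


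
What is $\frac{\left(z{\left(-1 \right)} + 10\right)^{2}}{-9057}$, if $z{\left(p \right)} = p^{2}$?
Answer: $- \frac{121}{9057} \approx -0.01336$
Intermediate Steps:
$\frac{\left(z{\left(-1 \right)} + 10\right)^{2}}{-9057} = \frac{\left(\left(-1\right)^{2} + 10\right)^{2}}{-9057} = \left(1 + 10\right)^{2} \left(- \frac{1}{9057}\right) = 11^{2} \left(- \frac{1}{9057}\right) = 121 \left(- \frac{1}{9057}\right) = - \frac{121}{9057}$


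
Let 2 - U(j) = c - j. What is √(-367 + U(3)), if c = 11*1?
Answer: I*√373 ≈ 19.313*I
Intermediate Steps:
c = 11
U(j) = -9 + j (U(j) = 2 - (11 - j) = 2 + (-11 + j) = -9 + j)
√(-367 + U(3)) = √(-367 + (-9 + 3)) = √(-367 - 6) = √(-373) = I*√373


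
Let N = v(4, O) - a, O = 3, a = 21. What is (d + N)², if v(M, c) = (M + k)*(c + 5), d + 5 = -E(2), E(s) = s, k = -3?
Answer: 400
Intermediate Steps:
d = -7 (d = -5 - 1*2 = -5 - 2 = -7)
v(M, c) = (-3 + M)*(5 + c) (v(M, c) = (M - 3)*(c + 5) = (-3 + M)*(5 + c))
N = -13 (N = (-15 - 3*3 + 5*4 + 4*3) - 1*21 = (-15 - 9 + 20 + 12) - 21 = 8 - 21 = -13)
(d + N)² = (-7 - 13)² = (-20)² = 400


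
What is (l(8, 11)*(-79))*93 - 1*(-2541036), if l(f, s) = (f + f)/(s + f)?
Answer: 48162132/19 ≈ 2.5348e+6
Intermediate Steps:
l(f, s) = 2*f/(f + s) (l(f, s) = (2*f)/(f + s) = 2*f/(f + s))
(l(8, 11)*(-79))*93 - 1*(-2541036) = ((2*8/(8 + 11))*(-79))*93 - 1*(-2541036) = ((2*8/19)*(-79))*93 + 2541036 = ((2*8*(1/19))*(-79))*93 + 2541036 = ((16/19)*(-79))*93 + 2541036 = -1264/19*93 + 2541036 = -117552/19 + 2541036 = 48162132/19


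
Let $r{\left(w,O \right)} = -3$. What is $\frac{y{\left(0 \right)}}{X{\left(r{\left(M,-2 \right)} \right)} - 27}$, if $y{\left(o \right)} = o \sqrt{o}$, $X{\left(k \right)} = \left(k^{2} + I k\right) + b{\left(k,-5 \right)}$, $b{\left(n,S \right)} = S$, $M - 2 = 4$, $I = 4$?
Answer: $0$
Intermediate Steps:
$M = 6$ ($M = 2 + 4 = 6$)
$X{\left(k \right)} = -5 + k^{2} + 4 k$ ($X{\left(k \right)} = \left(k^{2} + 4 k\right) - 5 = -5 + k^{2} + 4 k$)
$y{\left(o \right)} = o^{\frac{3}{2}}$
$\frac{y{\left(0 \right)}}{X{\left(r{\left(M,-2 \right)} \right)} - 27} = \frac{0^{\frac{3}{2}}}{\left(-5 + \left(-3\right)^{2} + 4 \left(-3\right)\right) - 27} = \frac{0}{\left(-5 + 9 - 12\right) - 27} = \frac{0}{-8 - 27} = \frac{0}{-35} = 0 \left(- \frac{1}{35}\right) = 0$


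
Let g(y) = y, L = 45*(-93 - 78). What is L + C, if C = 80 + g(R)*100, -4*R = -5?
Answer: -7490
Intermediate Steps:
R = 5/4 (R = -¼*(-5) = 5/4 ≈ 1.2500)
L = -7695 (L = 45*(-171) = -7695)
C = 205 (C = 80 + (5/4)*100 = 80 + 125 = 205)
L + C = -7695 + 205 = -7490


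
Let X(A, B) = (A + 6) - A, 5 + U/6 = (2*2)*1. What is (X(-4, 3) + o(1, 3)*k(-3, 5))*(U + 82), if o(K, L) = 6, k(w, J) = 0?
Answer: 456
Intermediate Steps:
U = -6 (U = -30 + 6*((2*2)*1) = -30 + 6*(4*1) = -30 + 6*4 = -30 + 24 = -6)
X(A, B) = 6 (X(A, B) = (6 + A) - A = 6)
(X(-4, 3) + o(1, 3)*k(-3, 5))*(U + 82) = (6 + 6*0)*(-6 + 82) = (6 + 0)*76 = 6*76 = 456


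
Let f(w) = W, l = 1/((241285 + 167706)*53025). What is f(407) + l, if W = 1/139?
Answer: 21686747914/3014457940725 ≈ 0.0071942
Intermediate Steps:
l = 1/21686747775 (l = (1/53025)/408991 = (1/408991)*(1/53025) = 1/21686747775 ≈ 4.6111e-11)
W = 1/139 ≈ 0.0071942
f(w) = 1/139
f(407) + l = 1/139 + 1/21686747775 = 21686747914/3014457940725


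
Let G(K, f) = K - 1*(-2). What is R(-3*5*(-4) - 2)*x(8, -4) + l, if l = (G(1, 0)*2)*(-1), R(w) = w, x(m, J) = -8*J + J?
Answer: 1618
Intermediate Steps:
G(K, f) = 2 + K (G(K, f) = K + 2 = 2 + K)
x(m, J) = -7*J
l = -6 (l = ((2 + 1)*2)*(-1) = (3*2)*(-1) = 6*(-1) = -6)
R(-3*5*(-4) - 2)*x(8, -4) + l = (-3*5*(-4) - 2)*(-7*(-4)) - 6 = (-15*(-4) - 2)*28 - 6 = (60 - 2)*28 - 6 = 58*28 - 6 = 1624 - 6 = 1618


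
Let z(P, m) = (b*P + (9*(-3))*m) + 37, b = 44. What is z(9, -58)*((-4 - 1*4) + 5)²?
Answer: 17991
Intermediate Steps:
z(P, m) = 37 - 27*m + 44*P (z(P, m) = (44*P + (9*(-3))*m) + 37 = (44*P - 27*m) + 37 = (-27*m + 44*P) + 37 = 37 - 27*m + 44*P)
z(9, -58)*((-4 - 1*4) + 5)² = (37 - 27*(-58) + 44*9)*((-4 - 1*4) + 5)² = (37 + 1566 + 396)*((-4 - 4) + 5)² = 1999*(-8 + 5)² = 1999*(-3)² = 1999*9 = 17991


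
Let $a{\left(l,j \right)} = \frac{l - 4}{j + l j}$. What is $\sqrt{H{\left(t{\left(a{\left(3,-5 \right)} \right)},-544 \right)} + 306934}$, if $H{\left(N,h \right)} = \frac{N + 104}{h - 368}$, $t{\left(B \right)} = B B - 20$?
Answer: $\frac{\sqrt{6382260907143}}{4560} \approx 554.02$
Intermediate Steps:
$a{\left(l,j \right)} = \frac{-4 + l}{j + j l}$
$t{\left(B \right)} = -20 + B^{2}$ ($t{\left(B \right)} = B^{2} - 20 = -20 + B^{2}$)
$H{\left(N,h \right)} = \frac{104 + N}{-368 + h}$
$\sqrt{H{\left(t{\left(a{\left(3,-5 \right)} \right)},-544 \right)} + 306934} = \sqrt{\frac{104 - \left(20 - \left(\frac{-4 + 3}{\left(-5\right) \left(1 + 3\right)}\right)^{2}\right)}{-368 - 544} + 306934} = \sqrt{\frac{104 - \left(20 - \left(\left(- \frac{1}{5}\right) \frac{1}{4} \left(-1\right)\right)^{2}\right)}{-912} + 306934} = \sqrt{- \frac{104 - \left(20 - \left(\left(- \frac{1}{5}\right) \frac{1}{4} \left(-1\right)\right)^{2}\right)}{912} + 306934} = \sqrt{- \frac{104 - \left(20 - \left(\frac{1}{20}\right)^{2}\right)}{912} + 306934} = \sqrt{- \frac{104 + \left(-20 + \frac{1}{400}\right)}{912} + 306934} = \sqrt{- \frac{104 - \frac{7999}{400}}{912} + 306934} = \sqrt{\left(- \frac{1}{912}\right) \frac{33601}{400} + 306934} = \sqrt{- \frac{33601}{364800} + 306934} = \sqrt{\frac{111969489599}{364800}} = \frac{\sqrt{6382260907143}}{4560}$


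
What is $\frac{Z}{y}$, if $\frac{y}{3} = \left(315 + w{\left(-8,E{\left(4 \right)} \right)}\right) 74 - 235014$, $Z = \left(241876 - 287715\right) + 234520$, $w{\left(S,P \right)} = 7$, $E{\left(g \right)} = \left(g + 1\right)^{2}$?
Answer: $- \frac{188681}{633558} \approx -0.29781$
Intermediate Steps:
$E{\left(g \right)} = \left(1 + g\right)^{2}$
$Z = 188681$ ($Z = -45839 + 234520 = 188681$)
$y = -633558$ ($y = 3 \left(\left(315 + 7\right) 74 - 235014\right) = 3 \left(322 \cdot 74 - 235014\right) = 3 \left(23828 - 235014\right) = 3 \left(-211186\right) = -633558$)
$\frac{Z}{y} = \frac{188681}{-633558} = 188681 \left(- \frac{1}{633558}\right) = - \frac{188681}{633558}$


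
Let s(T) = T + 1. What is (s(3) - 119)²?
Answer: 13225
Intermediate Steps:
s(T) = 1 + T
(s(3) - 119)² = ((1 + 3) - 119)² = (4 - 119)² = (-115)² = 13225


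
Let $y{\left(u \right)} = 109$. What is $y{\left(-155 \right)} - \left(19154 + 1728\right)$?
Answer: $-20773$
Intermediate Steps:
$y{\left(-155 \right)} - \left(19154 + 1728\right) = 109 - \left(19154 + 1728\right) = 109 - 20882 = -20773$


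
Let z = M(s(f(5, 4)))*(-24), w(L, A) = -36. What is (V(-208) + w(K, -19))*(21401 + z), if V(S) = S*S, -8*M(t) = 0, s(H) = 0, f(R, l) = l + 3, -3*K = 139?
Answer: 925122428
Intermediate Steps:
K = -139/3 (K = -⅓*139 = -139/3 ≈ -46.333)
f(R, l) = 3 + l
M(t) = 0 (M(t) = -⅛*0 = 0)
z = 0 (z = 0*(-24) = 0)
V(S) = S²
(V(-208) + w(K, -19))*(21401 + z) = ((-208)² - 36)*(21401 + 0) = (43264 - 36)*21401 = 43228*21401 = 925122428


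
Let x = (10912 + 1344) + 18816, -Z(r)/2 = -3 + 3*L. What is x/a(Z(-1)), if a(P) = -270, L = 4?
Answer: -15536/135 ≈ -115.08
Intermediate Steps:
Z(r) = -18 (Z(r) = -2*(-3 + 3*4) = -2*(-3 + 12) = -2*9 = -18)
x = 31072 (x = 12256 + 18816 = 31072)
x/a(Z(-1)) = 31072/(-270) = 31072*(-1/270) = -15536/135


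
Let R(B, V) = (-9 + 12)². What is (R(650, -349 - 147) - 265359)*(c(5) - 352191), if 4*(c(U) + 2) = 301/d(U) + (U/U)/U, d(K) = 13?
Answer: 1214887223085/13 ≈ 9.3453e+10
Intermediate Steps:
R(B, V) = 9 (R(B, V) = 3² = 9)
c(U) = 197/52 + 1/(4*U) (c(U) = -2 + (301/13 + (U/U)/U)/4 = -2 + (301*(1/13) + 1/U)/4 = -2 + (301/13 + 1/U)/4 = -2 + (301/52 + 1/(4*U)) = 197/52 + 1/(4*U))
(R(650, -349 - 147) - 265359)*(c(5) - 352191) = (9 - 265359)*((1/52)*(13 + 197*5)/5 - 352191) = -265350*((1/52)*(⅕)*(13 + 985) - 352191) = -265350*((1/52)*(⅕)*998 - 352191) = -265350*(499/130 - 352191) = -265350*(-45784331/130) = 1214887223085/13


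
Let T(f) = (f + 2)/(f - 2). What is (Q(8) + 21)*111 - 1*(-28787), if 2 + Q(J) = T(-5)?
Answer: 216605/7 ≈ 30944.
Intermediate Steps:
T(f) = (2 + f)/(-2 + f)
Q(J) = -11/7 (Q(J) = -2 + (2 - 5)/(-2 - 5) = -2 - 3/(-7) = -2 - 1/7*(-3) = -2 + 3/7 = -11/7)
(Q(8) + 21)*111 - 1*(-28787) = (-11/7 + 21)*111 - 1*(-28787) = (136/7)*111 + 28787 = 15096/7 + 28787 = 216605/7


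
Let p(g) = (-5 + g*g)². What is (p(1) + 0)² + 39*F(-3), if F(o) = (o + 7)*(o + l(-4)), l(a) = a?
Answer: -836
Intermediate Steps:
F(o) = (-4 + o)*(7 + o) (F(o) = (o + 7)*(o - 4) = (7 + o)*(-4 + o) = (-4 + o)*(7 + o))
p(g) = (-5 + g²)²
(p(1) + 0)² + 39*F(-3) = ((-5 + 1²)² + 0)² + 39*(-28 + (-3)² + 3*(-3)) = ((-5 + 1)² + 0)² + 39*(-28 + 9 - 9) = ((-4)² + 0)² + 39*(-28) = (16 + 0)² - 1092 = 16² - 1092 = 256 - 1092 = -836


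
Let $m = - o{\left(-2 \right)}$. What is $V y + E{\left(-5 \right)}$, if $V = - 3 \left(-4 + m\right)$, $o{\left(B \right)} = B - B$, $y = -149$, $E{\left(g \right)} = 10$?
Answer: $-1778$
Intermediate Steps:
$o{\left(B \right)} = 0$
$m = 0$ ($m = \left(-1\right) 0 = 0$)
$V = 12$ ($V = - 3 \left(-4 + 0\right) = \left(-3\right) \left(-4\right) = 12$)
$V y + E{\left(-5 \right)} = 12 \left(-149\right) + 10 = -1788 + 10 = -1778$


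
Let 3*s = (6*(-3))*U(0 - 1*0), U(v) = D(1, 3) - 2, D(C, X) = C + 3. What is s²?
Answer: 144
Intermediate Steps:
D(C, X) = 3 + C
U(v) = 2 (U(v) = (3 + 1) - 2 = 4 - 2 = 2)
s = -12 (s = ((6*(-3))*2)/3 = (-18*2)/3 = (⅓)*(-36) = -12)
s² = (-12)² = 144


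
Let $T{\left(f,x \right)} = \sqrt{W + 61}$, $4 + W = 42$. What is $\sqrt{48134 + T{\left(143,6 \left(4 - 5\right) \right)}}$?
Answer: $\sqrt{48134 + 3 \sqrt{11}} \approx 219.42$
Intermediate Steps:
$W = 38$ ($W = -4 + 42 = 38$)
$T{\left(f,x \right)} = 3 \sqrt{11}$ ($T{\left(f,x \right)} = \sqrt{38 + 61} = \sqrt{99} = 3 \sqrt{11}$)
$\sqrt{48134 + T{\left(143,6 \left(4 - 5\right) \right)}} = \sqrt{48134 + 3 \sqrt{11}}$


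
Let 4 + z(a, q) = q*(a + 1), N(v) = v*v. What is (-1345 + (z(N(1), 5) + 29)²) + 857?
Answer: 737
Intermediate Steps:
N(v) = v²
z(a, q) = -4 + q*(1 + a) (z(a, q) = -4 + q*(a + 1) = -4 + q*(1 + a))
(-1345 + (z(N(1), 5) + 29)²) + 857 = (-1345 + ((-4 + 5 + 1²*5) + 29)²) + 857 = (-1345 + ((-4 + 5 + 1*5) + 29)²) + 857 = (-1345 + ((-4 + 5 + 5) + 29)²) + 857 = (-1345 + (6 + 29)²) + 857 = (-1345 + 35²) + 857 = (-1345 + 1225) + 857 = -120 + 857 = 737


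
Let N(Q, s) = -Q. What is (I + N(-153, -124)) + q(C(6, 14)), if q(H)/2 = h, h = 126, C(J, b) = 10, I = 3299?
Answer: 3704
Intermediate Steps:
q(H) = 252 (q(H) = 2*126 = 252)
(I + N(-153, -124)) + q(C(6, 14)) = (3299 - 1*(-153)) + 252 = (3299 + 153) + 252 = 3452 + 252 = 3704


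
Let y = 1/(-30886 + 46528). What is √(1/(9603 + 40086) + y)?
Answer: √69653719982/28786494 ≈ 0.0091682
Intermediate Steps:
y = 1/15642 ≈ 6.3930e-5
√(1/(9603 + 40086) + y) = √(1/(9603 + 40086) + 1/15642) = √(1/49689 + 1/15642) = √(7259/86359482) = √69653719982/28786494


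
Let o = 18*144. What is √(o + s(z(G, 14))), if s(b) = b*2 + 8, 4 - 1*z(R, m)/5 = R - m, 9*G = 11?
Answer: √24910/3 ≈ 52.610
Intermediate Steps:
G = 11/9 (G = (⅑)*11 = 11/9 ≈ 1.2222)
z(R, m) = 20 - 5*R + 5*m (z(R, m) = 20 - 5*(R - m) = 20 + (-5*R + 5*m) = 20 - 5*R + 5*m)
s(b) = 8 + 2*b (s(b) = 2*b + 8 = 8 + 2*b)
o = 2592
√(o + s(z(G, 14))) = √(2592 + (8 + 2*(20 - 5*11/9 + 5*14))) = √(2592 + (8 + 2*(20 - 55/9 + 70))) = √(2592 + (8 + 2*(755/9))) = √(2592 + (8 + 1510/9)) = √(2592 + 1582/9) = √(24910/9) = √24910/3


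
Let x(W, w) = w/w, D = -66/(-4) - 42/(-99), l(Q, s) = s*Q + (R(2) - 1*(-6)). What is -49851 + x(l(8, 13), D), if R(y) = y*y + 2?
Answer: -49850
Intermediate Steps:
R(y) = 2 + y² (R(y) = y² + 2 = 2 + y²)
l(Q, s) = 12 + Q*s (l(Q, s) = s*Q + ((2 + 2²) - 1*(-6)) = Q*s + ((2 + 4) + 6) = Q*s + (6 + 6) = Q*s + 12 = 12 + Q*s)
D = 1117/66 (D = -66*(-¼) - 42*(-1/99) = 33/2 + 14/33 = 1117/66 ≈ 16.924)
x(W, w) = 1
-49851 + x(l(8, 13), D) = -49851 + 1 = -49850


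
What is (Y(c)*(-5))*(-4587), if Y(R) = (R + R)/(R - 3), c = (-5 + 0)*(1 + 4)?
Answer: 573375/14 ≈ 40955.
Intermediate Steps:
c = -25 (c = -5*5 = -25)
Y(R) = 2*R/(-3 + R) (Y(R) = (2*R)/(-3 + R) = 2*R/(-3 + R))
(Y(c)*(-5))*(-4587) = ((2*(-25)/(-3 - 25))*(-5))*(-4587) = ((2*(-25)/(-28))*(-5))*(-4587) = ((2*(-25)*(-1/28))*(-5))*(-4587) = ((25/14)*(-5))*(-4587) = -125/14*(-4587) = 573375/14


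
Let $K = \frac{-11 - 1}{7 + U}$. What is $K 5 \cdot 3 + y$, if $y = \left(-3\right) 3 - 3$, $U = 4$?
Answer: $- \frac{312}{11} \approx -28.364$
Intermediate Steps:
$y = -12$ ($y = -9 - 3 = -12$)
$K = - \frac{12}{11}$ ($K = \frac{-11 - 1}{7 + 4} = - \frac{12}{11} \approx -1.0909$)
$K 5 \cdot 3 + y = - \frac{12 \cdot 5 \cdot 3}{11} - 12 = \left(- \frac{12}{11}\right) 15 - 12 = - \frac{180}{11} - 12 = - \frac{312}{11}$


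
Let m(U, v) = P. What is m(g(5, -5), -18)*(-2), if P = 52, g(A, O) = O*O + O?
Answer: -104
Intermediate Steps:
g(A, O) = O + O² (g(A, O) = O² + O = O + O²)
m(U, v) = 52
m(g(5, -5), -18)*(-2) = 52*(-2) = -104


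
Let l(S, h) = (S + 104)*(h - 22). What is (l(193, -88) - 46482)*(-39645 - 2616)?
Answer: 3345042672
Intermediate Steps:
l(S, h) = (-22 + h)*(104 + S) (l(S, h) = (104 + S)*(-22 + h) = (-22 + h)*(104 + S))
(l(193, -88) - 46482)*(-39645 - 2616) = ((-2288 - 22*193 + 104*(-88) + 193*(-88)) - 46482)*(-39645 - 2616) = ((-2288 - 4246 - 9152 - 16984) - 46482)*(-42261) = (-32670 - 46482)*(-42261) = -79152*(-42261) = 3345042672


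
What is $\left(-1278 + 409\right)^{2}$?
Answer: $755161$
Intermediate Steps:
$\left(-1278 + 409\right)^{2} = \left(-869\right)^{2} = 755161$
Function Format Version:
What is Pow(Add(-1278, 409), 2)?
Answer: 755161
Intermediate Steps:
Pow(Add(-1278, 409), 2) = Pow(-869, 2) = 755161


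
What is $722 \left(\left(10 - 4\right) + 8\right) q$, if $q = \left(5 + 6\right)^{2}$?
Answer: $1223068$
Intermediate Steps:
$q = 121$ ($q = 11^{2} = 121$)
$722 \left(\left(10 - 4\right) + 8\right) q = 722 \left(\left(10 - 4\right) + 8\right) 121 = 722 \left(6 + 8\right) 121 = 722 \cdot 14 \cdot 121 = 722 \cdot 1694 = 1223068$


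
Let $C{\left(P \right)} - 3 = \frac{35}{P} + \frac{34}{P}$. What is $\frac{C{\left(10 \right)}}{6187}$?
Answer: $\frac{99}{61870} \approx 0.0016001$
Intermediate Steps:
$C{\left(P \right)} = 3 + \frac{69}{P}$ ($C{\left(P \right)} = 3 + \left(\frac{35}{P} + \frac{34}{P}\right) = 3 + \frac{69}{P}$)
$\frac{C{\left(10 \right)}}{6187} = \frac{3 + \frac{69}{10}}{6187} = \left(3 + 69 \cdot \frac{1}{10}\right) \frac{1}{6187} = \left(3 + \frac{69}{10}\right) \frac{1}{6187} = \frac{99}{10} \cdot \frac{1}{6187} = \frac{99}{61870}$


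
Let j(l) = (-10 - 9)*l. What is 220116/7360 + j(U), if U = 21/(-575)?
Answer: 281529/9200 ≈ 30.601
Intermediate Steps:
U = -21/575 (U = 21*(-1/575) = -21/575 ≈ -0.036522)
j(l) = -19*l
220116/7360 + j(U) = 220116/7360 - 19*(-21/575) = 220116*(1/7360) + 399/575 = 55029/1840 + 399/575 = 281529/9200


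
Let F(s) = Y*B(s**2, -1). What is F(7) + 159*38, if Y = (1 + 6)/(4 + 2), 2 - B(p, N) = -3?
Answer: 36287/6 ≈ 6047.8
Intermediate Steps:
B(p, N) = 5 (B(p, N) = 2 - 1*(-3) = 2 + 3 = 5)
Y = 7/6 ≈ 1.1667
F(s) = 35/6 (F(s) = (7/6)*5 = 35/6)
F(7) + 159*38 = 35/6 + 159*38 = 35/6 + 6042 = 36287/6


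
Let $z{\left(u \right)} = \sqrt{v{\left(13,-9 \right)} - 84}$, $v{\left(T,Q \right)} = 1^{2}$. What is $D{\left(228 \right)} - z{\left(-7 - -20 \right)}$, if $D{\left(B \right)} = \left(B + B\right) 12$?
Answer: $5472 - i \sqrt{83} \approx 5472.0 - 9.1104 i$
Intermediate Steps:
$v{\left(T,Q \right)} = 1$
$D{\left(B \right)} = 24 B$ ($D{\left(B \right)} = 2 B 12 = 24 B$)
$z{\left(u \right)} = i \sqrt{83}$ ($z{\left(u \right)} = \sqrt{1 - 84} = \sqrt{-83} = i \sqrt{83}$)
$D{\left(228 \right)} - z{\left(-7 - -20 \right)} = 24 \cdot 228 - i \sqrt{83} = 5472 - i \sqrt{83}$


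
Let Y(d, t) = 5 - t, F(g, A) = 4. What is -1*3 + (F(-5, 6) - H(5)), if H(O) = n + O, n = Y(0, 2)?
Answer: -7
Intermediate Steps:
n = 3 (n = 5 - 1*2 = 5 - 2 = 3)
H(O) = 3 + O
-1*3 + (F(-5, 6) - H(5)) = -1*3 + (4 - (3 + 5)) = -3 + (4 - 1*8) = -3 + (4 - 8) = -3 - 4 = -7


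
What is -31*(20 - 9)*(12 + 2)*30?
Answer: -143220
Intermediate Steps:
-31*(20 - 9)*(12 + 2)*30 = -341*14*30 = -31*154*30 = -4774*30 = -143220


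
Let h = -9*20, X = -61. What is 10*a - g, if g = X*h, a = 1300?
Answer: 2020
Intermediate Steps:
h = -180
g = 10980 (g = -61*(-180) = 10980)
10*a - g = 10*1300 - 1*10980 = 13000 - 10980 = 2020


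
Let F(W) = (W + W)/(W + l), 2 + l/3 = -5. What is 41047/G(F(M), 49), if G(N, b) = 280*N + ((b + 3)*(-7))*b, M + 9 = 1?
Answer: -1190363/512764 ≈ -2.3215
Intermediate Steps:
M = -8 (M = -9 + 1 = -8)
l = -21 (l = -6 + 3*(-5) = -6 - 15 = -21)
F(W) = 2*W/(-21 + W) (F(W) = (W + W)/(W - 21) = (2*W)/(-21 + W) = 2*W/(-21 + W))
G(N, b) = 280*N + b*(-21 - 7*b) (G(N, b) = 280*N + ((3 + b)*(-7))*b = 280*N + (-21 - 7*b)*b = 280*N + b*(-21 - 7*b))
41047/G(F(M), 49) = 41047/(-21*49 - 7*49**2 + 280*(2*(-8)/(-21 - 8))) = 41047/(-1029 - 7*2401 + 280*(2*(-8)/(-29))) = 41047/(-1029 - 16807 + 280*(2*(-8)*(-1/29))) = 41047/(-1029 - 16807 + 280*(16/29)) = 41047/(-1029 - 16807 + 4480/29) = 41047/(-512764/29) = 41047*(-29/512764) = -1190363/512764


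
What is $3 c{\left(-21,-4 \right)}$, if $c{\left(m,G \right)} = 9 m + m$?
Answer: $-630$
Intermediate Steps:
$c{\left(m,G \right)} = 10 m$
$3 c{\left(-21,-4 \right)} = 3 \cdot 10 \left(-21\right) = 3 \left(-210\right) = -630$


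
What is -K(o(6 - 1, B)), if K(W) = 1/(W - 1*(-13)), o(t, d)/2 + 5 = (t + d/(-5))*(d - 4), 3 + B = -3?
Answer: 1/121 ≈ 0.0082645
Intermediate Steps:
B = -6 (B = -3 - 3 = -6)
o(t, d) = -10 + 2*(-4 + d)*(t - d/5) (o(t, d) = -10 + 2*((t + d/(-5))*(d - 4)) = -10 + 2*((t + d*(-⅕))*(-4 + d)) = -10 + 2*((t - d/5)*(-4 + d)) = -10 + 2*((-4 + d)*(t - d/5)) = -10 + 2*(-4 + d)*(t - d/5))
K(W) = 1/(13 + W) (K(W) = 1/(W + 13) = 1/(13 + W))
-K(o(6 - 1, B)) = -1/(13 + (-10 - 8*(6 - 1) - ⅖*(-6)² + (8/5)*(-6) + 2*(-6)*(6 - 1))) = -1/(13 + (-10 - 8*5 - ⅖*36 - 48/5 + 2*(-6)*5)) = -1/(13 + (-10 - 40 - 72/5 - 48/5 - 60)) = -1/(13 - 134) = -1/(-121) = -1*(-1/121) = 1/121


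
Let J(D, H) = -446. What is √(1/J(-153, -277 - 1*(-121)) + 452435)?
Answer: √89996560014/446 ≈ 672.63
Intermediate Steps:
√(1/J(-153, -277 - 1*(-121)) + 452435) = √(1/(-446) + 452435) = √(-1/446 + 452435) = √(201786009/446) = √89996560014/446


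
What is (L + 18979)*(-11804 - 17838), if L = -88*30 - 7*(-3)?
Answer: -484943120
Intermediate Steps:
L = -2619 (L = -2640 + 21 = -2619)
(L + 18979)*(-11804 - 17838) = (-2619 + 18979)*(-11804 - 17838) = 16360*(-29642) = -484943120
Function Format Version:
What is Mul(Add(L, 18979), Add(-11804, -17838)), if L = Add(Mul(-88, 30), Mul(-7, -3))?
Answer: -484943120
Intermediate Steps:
L = -2619 (L = Add(-2640, 21) = -2619)
Mul(Add(L, 18979), Add(-11804, -17838)) = Mul(Add(-2619, 18979), Add(-11804, -17838)) = Mul(16360, -29642) = -484943120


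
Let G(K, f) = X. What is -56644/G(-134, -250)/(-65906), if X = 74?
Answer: 14161/1219261 ≈ 0.011614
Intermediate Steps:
G(K, f) = 74
-56644/G(-134, -250)/(-65906) = -56644/74/(-65906) = -56644*1/74*(-1/65906) = -28322/37*(-1/65906) = 14161/1219261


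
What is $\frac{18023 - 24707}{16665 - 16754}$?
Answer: $\frac{6684}{89} \approx 75.101$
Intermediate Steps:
$\frac{18023 - 24707}{16665 - 16754} = - \frac{6684}{16665 - 16754} = - \frac{6684}{-89} = \left(-6684\right) \left(- \frac{1}{89}\right) = \frac{6684}{89}$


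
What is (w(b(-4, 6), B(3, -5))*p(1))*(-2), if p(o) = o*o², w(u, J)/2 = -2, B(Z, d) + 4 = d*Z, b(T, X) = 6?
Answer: 8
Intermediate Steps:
B(Z, d) = -4 + Z*d (B(Z, d) = -4 + d*Z = -4 + Z*d)
w(u, J) = -4 (w(u, J) = 2*(-2) = -4)
p(o) = o³
(w(b(-4, 6), B(3, -5))*p(1))*(-2) = -4*1³*(-2) = -4*1*(-2) = -4*(-2) = 8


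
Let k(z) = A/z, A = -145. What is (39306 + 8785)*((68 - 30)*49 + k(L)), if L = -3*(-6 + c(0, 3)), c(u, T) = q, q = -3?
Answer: 2410753739/27 ≈ 8.9287e+7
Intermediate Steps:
c(u, T) = -3
L = 27 (L = -3*(-6 - 3) = -3*(-9) = 27)
k(z) = -145/z
(39306 + 8785)*((68 - 30)*49 + k(L)) = (39306 + 8785)*((68 - 30)*49 - 145/27) = 48091*(38*49 - 145*1/27) = 48091*(1862 - 145/27) = 48091*(50129/27) = 2410753739/27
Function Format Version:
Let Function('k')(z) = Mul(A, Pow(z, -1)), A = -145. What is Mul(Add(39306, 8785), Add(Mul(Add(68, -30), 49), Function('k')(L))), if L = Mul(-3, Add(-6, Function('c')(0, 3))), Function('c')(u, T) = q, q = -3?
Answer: Rational(2410753739, 27) ≈ 8.9287e+7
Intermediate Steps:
Function('c')(u, T) = -3
L = 27 (L = Mul(-3, Add(-6, -3)) = Mul(-3, -9) = 27)
Function('k')(z) = Mul(-145, Pow(z, -1))
Mul(Add(39306, 8785), Add(Mul(Add(68, -30), 49), Function('k')(L))) = Mul(Add(39306, 8785), Add(Mul(Add(68, -30), 49), Mul(-145, Pow(27, -1)))) = Mul(48091, Add(Mul(38, 49), Mul(-145, Rational(1, 27)))) = Mul(48091, Add(1862, Rational(-145, 27))) = Mul(48091, Rational(50129, 27)) = Rational(2410753739, 27)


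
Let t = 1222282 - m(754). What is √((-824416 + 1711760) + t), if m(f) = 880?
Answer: √2108746 ≈ 1452.2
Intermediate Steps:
t = 1221402 (t = 1222282 - 1*880 = 1222282 - 880 = 1221402)
√((-824416 + 1711760) + t) = √((-824416 + 1711760) + 1221402) = √(887344 + 1221402) = √2108746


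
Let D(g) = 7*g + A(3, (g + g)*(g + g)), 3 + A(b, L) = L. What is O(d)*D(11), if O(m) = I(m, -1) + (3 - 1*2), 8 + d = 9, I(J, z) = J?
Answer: 1116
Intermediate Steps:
d = 1 (d = -8 + 9 = 1)
O(m) = 1 + m (O(m) = m + (3 - 1*2) = m + (3 - 2) = m + 1 = 1 + m)
A(b, L) = -3 + L
D(g) = -3 + 4*g² + 7*g (D(g) = 7*g + (-3 + (g + g)*(g + g)) = 7*g + (-3 + (2*g)*(2*g)) = 7*g + (-3 + 4*g²) = -3 + 4*g² + 7*g)
O(d)*D(11) = (1 + 1)*(-3 + 4*11² + 7*11) = 2*(-3 + 4*121 + 77) = 2*(-3 + 484 + 77) = 2*558 = 1116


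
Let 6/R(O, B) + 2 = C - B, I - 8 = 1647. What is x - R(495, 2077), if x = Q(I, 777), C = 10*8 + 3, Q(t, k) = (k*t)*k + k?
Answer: 997173927459/998 ≈ 9.9917e+8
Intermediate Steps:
I = 1655 (I = 8 + 1647 = 1655)
Q(t, k) = k + t*k**2 (Q(t, k) = t*k**2 + k = k + t*k**2)
C = 83 (C = 80 + 3 = 83)
x = 999172272 (x = 777*(1 + 777*1655) = 777*(1 + 1285935) = 777*1285936 = 999172272)
R(O, B) = 6/(81 - B) (R(O, B) = 6/(-2 + (83 - B)) = 6/(81 - B))
x - R(495, 2077) = 999172272 - (-6)/(-81 + 2077) = 999172272 - (-6)/1996 = 999172272 - 1*(-3/998) = 999172272 + 3/998 = 997173927459/998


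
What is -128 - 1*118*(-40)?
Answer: 4592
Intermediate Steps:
-128 - 1*118*(-40) = -128 - 118*(-40) = -128 + 4720 = 4592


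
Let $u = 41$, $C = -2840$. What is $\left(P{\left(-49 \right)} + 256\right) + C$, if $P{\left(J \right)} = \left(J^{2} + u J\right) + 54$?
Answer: $-2138$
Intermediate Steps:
$P{\left(J \right)} = 54 + J^{2} + 41 J$ ($P{\left(J \right)} = \left(J^{2} + 41 J\right) + 54 = 54 + J^{2} + 41 J$)
$\left(P{\left(-49 \right)} + 256\right) + C = \left(\left(54 + \left(-49\right)^{2} + 41 \left(-49\right)\right) + 256\right) - 2840 = \left(\left(54 + 2401 - 2009\right) + 256\right) - 2840 = \left(446 + 256\right) - 2840 = 702 - 2840 = -2138$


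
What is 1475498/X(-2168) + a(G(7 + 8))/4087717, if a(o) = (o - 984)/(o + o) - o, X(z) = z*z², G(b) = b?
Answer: -16283523271149/104135465673455360 ≈ -0.00015637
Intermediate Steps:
X(z) = z³
a(o) = -o + (-984 + o)/(2*o) (a(o) = (-984 + o)/((2*o)) - o = (-984 + o)*(1/(2*o)) - o = (-984 + o)/(2*o) - o = -o + (-984 + o)/(2*o))
1475498/X(-2168) + a(G(7 + 8))/4087717 = 1475498/((-2168)³) + (½ - (7 + 8) - 492/(7 + 8))/4087717 = 1475498/(-10190085632) + (½ - 1*15 - 492/15)*(1/4087717) = 1475498*(-1/10190085632) + (½ - 15 - 492*1/15)*(1/4087717) = -737749/5095042816 + (½ - 15 - 164/5)*(1/4087717) = -737749/5095042816 - 473/10*1/4087717 = -737749/5095042816 - 473/40877170 = -16283523271149/104135465673455360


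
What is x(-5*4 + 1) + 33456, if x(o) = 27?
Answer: 33483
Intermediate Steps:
x(-5*4 + 1) + 33456 = 27 + 33456 = 33483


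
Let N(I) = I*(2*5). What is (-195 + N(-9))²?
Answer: 81225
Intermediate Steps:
N(I) = 10*I (N(I) = I*10 = 10*I)
(-195 + N(-9))² = (-195 + 10*(-9))² = (-195 - 90)² = (-285)² = 81225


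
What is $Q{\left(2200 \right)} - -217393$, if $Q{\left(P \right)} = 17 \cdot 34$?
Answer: $217971$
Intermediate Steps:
$Q{\left(P \right)} = 578$
$Q{\left(2200 \right)} - -217393 = 578 - -217393 = 578 + 217393 = 217971$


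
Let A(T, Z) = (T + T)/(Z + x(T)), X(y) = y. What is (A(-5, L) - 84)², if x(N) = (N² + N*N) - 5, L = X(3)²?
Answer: 5166529/729 ≈ 7087.1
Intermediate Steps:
L = 9 (L = 3² = 9)
x(N) = -5 + 2*N² (x(N) = (N² + N²) - 5 = 2*N² - 5 = -5 + 2*N²)
A(T, Z) = 2*T/(-5 + Z + 2*T²) (A(T, Z) = (T + T)/(Z + (-5 + 2*T²)) = (2*T)/(-5 + Z + 2*T²) = 2*T/(-5 + Z + 2*T²))
(A(-5, L) - 84)² = (2*(-5)/(-5 + 9 + 2*(-5)²) - 84)² = (2*(-5)/(-5 + 9 + 2*25) - 84)² = (2*(-5)/(-5 + 9 + 50) - 84)² = (2*(-5)/54 - 84)² = (2*(-5)*(1/54) - 84)² = (-5/27 - 84)² = (-2273/27)² = 5166529/729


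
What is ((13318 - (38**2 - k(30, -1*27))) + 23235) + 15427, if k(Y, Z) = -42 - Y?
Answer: 50464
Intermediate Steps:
((13318 - (38**2 - k(30, -1*27))) + 23235) + 15427 = ((13318 - (38**2 - (-42 - 1*30))) + 23235) + 15427 = ((13318 - (1444 - (-42 - 30))) + 23235) + 15427 = ((13318 - (1444 - 1*(-72))) + 23235) + 15427 = ((13318 - (1444 + 72)) + 23235) + 15427 = ((13318 - 1*1516) + 23235) + 15427 = ((13318 - 1516) + 23235) + 15427 = (11802 + 23235) + 15427 = 35037 + 15427 = 50464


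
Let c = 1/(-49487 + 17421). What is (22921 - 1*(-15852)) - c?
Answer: 1243295019/32066 ≈ 38773.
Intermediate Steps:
c = -1/32066 (c = 1/(-32066) = -1/32066 ≈ -3.1186e-5)
(22921 - 1*(-15852)) - c = (22921 - 1*(-15852)) - 1*(-1/32066) = (22921 + 15852) + 1/32066 = 38773 + 1/32066 = 1243295019/32066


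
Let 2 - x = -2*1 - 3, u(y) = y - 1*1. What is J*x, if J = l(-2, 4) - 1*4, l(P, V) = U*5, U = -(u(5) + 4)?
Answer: -308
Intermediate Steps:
u(y) = -1 + y (u(y) = y - 1 = -1 + y)
U = -8 (U = -((-1 + 5) + 4) = -(4 + 4) = -1*8 = -8)
l(P, V) = -40 (l(P, V) = -8*5 = -40)
x = 7 (x = 2 - (-2*1 - 3) = 2 - (-2 - 3) = 2 - 1*(-5) = 2 + 5 = 7)
J = -44 (J = -40 - 1*4 = -40 - 4 = -44)
J*x = -44*7 = -308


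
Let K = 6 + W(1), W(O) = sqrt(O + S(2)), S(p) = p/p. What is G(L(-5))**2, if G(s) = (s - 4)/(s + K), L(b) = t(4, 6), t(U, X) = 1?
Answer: 9/(7 + sqrt(2))**2 ≈ 0.12712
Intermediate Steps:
S(p) = 1
L(b) = 1
W(O) = sqrt(1 + O) (W(O) = sqrt(O + 1) = sqrt(1 + O))
K = 6 + sqrt(2) (K = 6 + sqrt(1 + 1) = 6 + sqrt(2) ≈ 7.4142)
G(s) = (-4 + s)/(6 + s + sqrt(2)) (G(s) = (s - 4)/(s + (6 + sqrt(2))) = (-4 + s)/(6 + s + sqrt(2)))
G(L(-5))**2 = ((-4 + 1)/(6 + 1 + sqrt(2)))**2 = (-3/(7 + sqrt(2)))**2 = 9/(7 + sqrt(2))**2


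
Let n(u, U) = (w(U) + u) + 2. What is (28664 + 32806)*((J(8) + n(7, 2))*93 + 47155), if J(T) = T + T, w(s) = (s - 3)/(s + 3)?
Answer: 3040392258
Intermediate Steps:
w(s) = (-3 + s)/(3 + s)
J(T) = 2*T
n(u, U) = 2 + u + (-3 + U)/(3 + U) (n(u, U) = ((-3 + U)/(3 + U) + u) + 2 = (u + (-3 + U)/(3 + U)) + 2 = 2 + u + (-3 + U)/(3 + U))
(28664 + 32806)*((J(8) + n(7, 2))*93 + 47155) = (28664 + 32806)*((2*8 + (-3 + 2 + (2 + 7)*(3 + 2))/(3 + 2))*93 + 47155) = 61470*((16 + (-3 + 2 + 9*5)/5)*93 + 47155) = 61470*((16 + (-3 + 2 + 45)/5)*93 + 47155) = 61470*((16 + (1/5)*44)*93 + 47155) = 61470*((16 + 44/5)*93 + 47155) = 61470*((124/5)*93 + 47155) = 61470*(11532/5 + 47155) = 61470*(247307/5) = 3040392258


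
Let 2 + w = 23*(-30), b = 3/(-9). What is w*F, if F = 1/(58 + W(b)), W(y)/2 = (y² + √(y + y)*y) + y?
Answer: -806526/67087 - 3114*I*√6/67087 ≈ -12.022 - 0.1137*I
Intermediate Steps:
b = -⅓ (b = 3*(-⅑) = -⅓ ≈ -0.33333)
W(y) = 2*y + 2*y² + 2*√2*y^(3/2) (W(y) = 2*((y² + √(y + y)*y) + y) = 2*((y² + √(2*y)*y) + y) = 2*((y² + (√2*√y)*y) + y) = 2*((y² + √2*y^(3/2)) + y) = 2*(y + y² + √2*y^(3/2)) = 2*y + 2*y² + 2*√2*y^(3/2))
w = -692 (w = -2 + 23*(-30) = -2 - 690 = -692)
F = 1/(518/9 - 2*I*√6/9) (F = 1/(58 + (2*(-⅓) + 2*(-⅓)² + 2*√2*(-⅓)^(3/2))) = 1/(58 + (-⅔ + 2*(⅑) + 2*√2*(-I*√3/9))) = 1/(58 + (-⅔ + 2/9 - 2*I*√6/9)) = 1/(58 + (-4/9 - 2*I*√6/9)) = 1/(518/9 - 2*I*√6/9) ≈ 0.017373 + 0.0001643*I)
w*F = -692*(2331/134174 + 9*I*√6/134174) = -806526/67087 - 3114*I*√6/67087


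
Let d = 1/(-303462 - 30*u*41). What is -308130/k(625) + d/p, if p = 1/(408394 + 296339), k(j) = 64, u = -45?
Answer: -796831807/165408 ≈ -4817.4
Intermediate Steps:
d = -1/248112 (d = 1/(-303462 - 30*(-45)*41) = 1/(-303462 + 1350*41) = 1/(-303462 + 55350) = 1/(-248112) = -1/248112 ≈ -4.0304e-6)
p = 1/704733 ≈ 1.4190e-6
-308130/k(625) + d/p = -308130/64 - 1/(248112*1/704733) = -308130*1/64 - 1/248112*704733 = -154065/32 - 234911/82704 = -796831807/165408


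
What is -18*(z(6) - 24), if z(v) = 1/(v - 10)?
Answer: 873/2 ≈ 436.50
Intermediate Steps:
z(v) = 1/(-10 + v)
-18*(z(6) - 24) = -18*(1/(-10 + 6) - 24) = -18*(1/(-4) - 24) = -18*(-1/4 - 24) = -18*(-97/4) = 873/2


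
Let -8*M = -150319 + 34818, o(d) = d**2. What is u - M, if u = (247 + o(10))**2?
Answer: 847771/8 ≈ 1.0597e+5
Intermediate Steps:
u = 120409 (u = (247 + 10**2)**2 = (247 + 100)**2 = 347**2 = 120409)
M = 115501/8 (M = -(-150319 + 34818)/8 = -1/8*(-115501) = 115501/8 ≈ 14438.)
u - M = 120409 - 1*115501/8 = 120409 - 115501/8 = 847771/8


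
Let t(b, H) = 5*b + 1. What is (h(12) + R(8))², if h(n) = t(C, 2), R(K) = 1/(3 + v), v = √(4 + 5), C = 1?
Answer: 1369/36 ≈ 38.028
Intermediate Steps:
v = 3 (v = √9 = 3)
R(K) = ⅙ (R(K) = 1/(3 + 3) = 1/6 = ⅙)
t(b, H) = 1 + 5*b
h(n) = 6 (h(n) = 1 + 5*1 = 1 + 5 = 6)
(h(12) + R(8))² = (6 + ⅙)² = (37/6)² = 1369/36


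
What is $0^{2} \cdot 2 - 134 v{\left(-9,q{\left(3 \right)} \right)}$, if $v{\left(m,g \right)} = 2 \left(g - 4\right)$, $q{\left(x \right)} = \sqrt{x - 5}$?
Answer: $1072 - 268 i \sqrt{2} \approx 1072.0 - 379.01 i$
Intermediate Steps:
$q{\left(x \right)} = \sqrt{-5 + x}$
$v{\left(m,g \right)} = -8 + 2 g$ ($v{\left(m,g \right)} = 2 \left(-4 + g\right) = -8 + 2 g$)
$0^{2} \cdot 2 - 134 v{\left(-9,q{\left(3 \right)} \right)} = 0^{2} \cdot 2 - 134 \left(-8 + 2 \sqrt{-5 + 3}\right) = 0 \cdot 2 - 134 \left(-8 + 2 \sqrt{-2}\right) = 0 - 134 \left(-8 + 2 i \sqrt{2}\right) = 0 + \left(1072 - 268 i \sqrt{2}\right) = 1072 - 268 i \sqrt{2}$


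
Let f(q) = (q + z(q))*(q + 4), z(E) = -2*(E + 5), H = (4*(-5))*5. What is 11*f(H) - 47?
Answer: -95087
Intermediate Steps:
H = -100 (H = -20*5 = -100)
z(E) = -10 - 2*E (z(E) = -2*(5 + E) = -10 - 2*E)
f(q) = (-10 - q)*(4 + q) (f(q) = (q + (-10 - 2*q))*(q + 4) = (-10 - q)*(4 + q))
11*f(H) - 47 = 11*(-40 - 1*(-100)² - 14*(-100)) - 47 = 11*(-40 - 1*10000 + 1400) - 47 = 11*(-40 - 10000 + 1400) - 47 = 11*(-8640) - 47 = -95040 - 47 = -95087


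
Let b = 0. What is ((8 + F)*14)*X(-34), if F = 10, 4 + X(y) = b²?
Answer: -1008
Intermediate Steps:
X(y) = -4 (X(y) = -4 + 0² = -4 + 0 = -4)
((8 + F)*14)*X(-34) = ((8 + 10)*14)*(-4) = (18*14)*(-4) = 252*(-4) = -1008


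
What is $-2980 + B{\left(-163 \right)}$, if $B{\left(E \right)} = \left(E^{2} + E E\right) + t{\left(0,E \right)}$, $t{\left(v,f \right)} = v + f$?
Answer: $49995$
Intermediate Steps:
$t{\left(v,f \right)} = f + v$
$B{\left(E \right)} = E + 2 E^{2}$ ($B{\left(E \right)} = \left(E^{2} + E E\right) + \left(E + 0\right) = \left(E^{2} + E^{2}\right) + E = 2 E^{2} + E = E + 2 E^{2}$)
$-2980 + B{\left(-163 \right)} = -2980 - 163 \left(1 + 2 \left(-163\right)\right) = -2980 - 163 \left(1 - 326\right) = -2980 - -52975 = -2980 + 52975 = 49995$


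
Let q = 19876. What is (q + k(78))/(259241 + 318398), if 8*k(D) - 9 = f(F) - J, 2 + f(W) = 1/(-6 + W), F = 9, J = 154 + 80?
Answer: 59543/1732917 ≈ 0.034360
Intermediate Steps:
J = 234
f(W) = -2 + 1/(-6 + W)
k(D) = -85/3 (k(D) = 9/8 + ((13 - 2*9)/(-6 + 9) - 1*234)/8 = 9/8 + ((13 - 18)/3 - 234)/8 = 9/8 + ((⅓)*(-5) - 234)/8 = 9/8 + (-5/3 - 234)/8 = 9/8 + (⅛)*(-707/3) = 9/8 - 707/24 = -85/3)
(q + k(78))/(259241 + 318398) = (19876 - 85/3)/(259241 + 318398) = (59543/3)/577639 = (59543/3)*(1/577639) = 59543/1732917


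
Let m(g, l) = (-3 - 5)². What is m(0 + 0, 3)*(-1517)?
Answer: -97088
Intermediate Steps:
m(g, l) = 64 (m(g, l) = (-8)² = 64)
m(0 + 0, 3)*(-1517) = 64*(-1517) = -97088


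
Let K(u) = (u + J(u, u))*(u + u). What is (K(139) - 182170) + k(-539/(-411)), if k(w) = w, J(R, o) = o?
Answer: -43107607/411 ≈ -1.0488e+5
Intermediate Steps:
K(u) = 4*u² (K(u) = (u + u)*(u + u) = (2*u)*(2*u) = 4*u²)
(K(139) - 182170) + k(-539/(-411)) = (4*139² - 182170) - 539/(-411) = (4*19321 - 182170) - 539*(-1/411) = (77284 - 182170) + 539/411 = -104886 + 539/411 = -43107607/411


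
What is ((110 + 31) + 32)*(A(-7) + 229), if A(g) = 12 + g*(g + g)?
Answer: 58647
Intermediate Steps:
A(g) = 12 + 2*g**2 (A(g) = 12 + g*(2*g) = 12 + 2*g**2)
((110 + 31) + 32)*(A(-7) + 229) = ((110 + 31) + 32)*((12 + 2*(-7)**2) + 229) = (141 + 32)*((12 + 2*49) + 229) = 173*((12 + 98) + 229) = 173*(110 + 229) = 173*339 = 58647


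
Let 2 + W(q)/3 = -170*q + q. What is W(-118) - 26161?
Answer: 33659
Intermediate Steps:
W(q) = -6 - 507*q (W(q) = -6 + 3*(-170*q + q) = -6 + 3*(-169*q) = -6 - 507*q)
W(-118) - 26161 = (-6 - 507*(-118)) - 26161 = (-6 + 59826) - 26161 = 59820 - 26161 = 33659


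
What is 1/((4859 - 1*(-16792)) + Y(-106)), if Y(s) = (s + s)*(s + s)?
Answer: 1/66595 ≈ 1.5016e-5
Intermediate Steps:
Y(s) = 4*s**2 (Y(s) = (2*s)*(2*s) = 4*s**2)
1/((4859 - 1*(-16792)) + Y(-106)) = 1/((4859 - 1*(-16792)) + 4*(-106)**2) = 1/((4859 + 16792) + 4*11236) = 1/(21651 + 44944) = 1/66595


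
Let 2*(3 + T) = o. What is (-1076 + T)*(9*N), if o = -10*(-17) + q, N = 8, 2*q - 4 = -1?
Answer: -71514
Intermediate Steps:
q = 3/2 (q = 2 + (½)*(-1) = 2 - ½ = 3/2 ≈ 1.5000)
o = 343/2 (o = -10*(-17) + 3/2 = 170 + 3/2 = 343/2 ≈ 171.50)
T = 331/4 (T = -3 + (½)*(343/2) = -3 + 343/4 = 331/4 ≈ 82.750)
(-1076 + T)*(9*N) = (-1076 + 331/4)*(9*8) = -3973/4*72 = -71514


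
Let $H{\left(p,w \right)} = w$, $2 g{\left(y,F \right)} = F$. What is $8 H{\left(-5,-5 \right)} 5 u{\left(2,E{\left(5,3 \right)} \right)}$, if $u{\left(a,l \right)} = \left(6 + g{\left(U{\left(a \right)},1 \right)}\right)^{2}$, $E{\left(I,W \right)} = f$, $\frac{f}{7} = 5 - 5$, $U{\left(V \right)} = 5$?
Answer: $-8450$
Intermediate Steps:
$g{\left(y,F \right)} = \frac{F}{2}$
$f = 0$ ($f = 7 \left(5 - 5\right) = 7 \cdot 0 = 0$)
$E{\left(I,W \right)} = 0$
$u{\left(a,l \right)} = \frac{169}{4}$ ($u{\left(a,l \right)} = \left(6 + \frac{1}{2} \cdot 1\right)^{2} = \left(6 + \frac{1}{2}\right)^{2} = \left(\frac{13}{2}\right)^{2} = \frac{169}{4}$)
$8 H{\left(-5,-5 \right)} 5 u{\left(2,E{\left(5,3 \right)} \right)} = 8 \left(\left(-5\right) 5\right) \frac{169}{4} = 8 \left(-25\right) \frac{169}{4} = \left(-200\right) \frac{169}{4} = -8450$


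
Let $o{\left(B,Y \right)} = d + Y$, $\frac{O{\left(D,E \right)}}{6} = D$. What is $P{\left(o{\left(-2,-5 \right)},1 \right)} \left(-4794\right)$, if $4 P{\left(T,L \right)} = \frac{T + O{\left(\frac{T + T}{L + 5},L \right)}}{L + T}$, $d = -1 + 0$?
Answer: $- \frac{21573}{5} \approx -4314.6$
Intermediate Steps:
$d = -1$
$O{\left(D,E \right)} = 6 D$
$o{\left(B,Y \right)} = -1 + Y$
$P{\left(T,L \right)} = \frac{T + \frac{12 T}{5 + L}}{4 \left(L + T\right)}$ ($P{\left(T,L \right)} = \frac{\left(T + 6 \frac{T + T}{L + 5}\right) \frac{1}{L + T}}{4} = \frac{\left(T + 6 \frac{2 T}{5 + L}\right) \frac{1}{L + T}}{4} = \frac{\left(T + \frac{12 T}{5 + L}\right) \frac{1}{L + T}}{4} = \frac{\frac{1}{L + T} \left(T + \frac{12 T}{5 + L}\right)}{4} = \frac{T + \frac{12 T}{5 + L}}{4 \left(L + T\right)}$)
$P{\left(o{\left(-2,-5 \right)},1 \right)} \left(-4794\right) = \frac{\left(-1 - 5\right) \left(17 + 1\right)}{4 \left(5 + 1\right) \left(1 - 6\right)} \left(-4794\right) = \frac{1}{4} \left(-6\right) \frac{1}{6} \frac{1}{1 - 6} \cdot 18 \left(-4794\right) = \frac{1}{4} \left(-6\right) \frac{1}{6} \frac{1}{-5} \cdot 18 \left(-4794\right) = \frac{1}{4} \left(-6\right) \frac{1}{6} \left(- \frac{1}{5}\right) 18 \left(-4794\right) = \frac{9}{10} \left(-4794\right) = - \frac{21573}{5}$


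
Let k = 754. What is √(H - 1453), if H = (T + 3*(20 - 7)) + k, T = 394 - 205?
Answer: I*√471 ≈ 21.703*I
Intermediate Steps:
T = 189
H = 982 (H = (189 + 3*(20 - 7)) + 754 = (189 + 3*13) + 754 = (189 + 39) + 754 = 228 + 754 = 982)
√(H - 1453) = √(982 - 1453) = √(-471) = I*√471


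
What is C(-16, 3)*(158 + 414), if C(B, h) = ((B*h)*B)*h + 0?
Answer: 1317888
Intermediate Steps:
C(B, h) = B²*h² (C(B, h) = (h*B²)*h + 0 = B²*h² + 0 = B²*h²)
C(-16, 3)*(158 + 414) = ((-16)²*3²)*(158 + 414) = (256*9)*572 = 2304*572 = 1317888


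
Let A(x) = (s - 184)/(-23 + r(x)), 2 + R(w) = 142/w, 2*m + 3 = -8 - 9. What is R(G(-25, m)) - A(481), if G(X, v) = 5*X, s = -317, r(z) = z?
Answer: -116911/57250 ≈ -2.0421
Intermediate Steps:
m = -10 (m = -3/2 + (-8 - 9)/2 = -3/2 + (1/2)*(-17) = -3/2 - 17/2 = -10)
R(w) = -2 + 142/w
A(x) = -501/(-23 + x) (A(x) = (-317 - 184)/(-23 + x) = -501/(-23 + x))
R(G(-25, m)) - A(481) = (-2 + 142/((5*(-25)))) - (-501)/(-23 + 481) = (-2 + 142/(-125)) - (-501)/458 = (-2 + 142*(-1/125)) - (-501)/458 = (-2 - 142/125) - 1*(-501/458) = -392/125 + 501/458 = -116911/57250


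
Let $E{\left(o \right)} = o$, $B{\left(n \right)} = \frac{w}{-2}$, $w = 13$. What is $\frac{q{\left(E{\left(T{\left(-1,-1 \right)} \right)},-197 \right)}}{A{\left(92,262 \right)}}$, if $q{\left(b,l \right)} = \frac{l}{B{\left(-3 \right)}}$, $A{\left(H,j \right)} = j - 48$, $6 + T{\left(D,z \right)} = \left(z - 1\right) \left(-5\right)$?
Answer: $\frac{197}{1391} \approx 0.14162$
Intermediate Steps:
$B{\left(n \right)} = - \frac{13}{2}$ ($B{\left(n \right)} = \frac{13}{-2} = 13 \left(- \frac{1}{2}\right) = - \frac{13}{2}$)
$T{\left(D,z \right)} = -1 - 5 z$ ($T{\left(D,z \right)} = -6 + \left(z - 1\right) \left(-5\right) = -6 + \left(-1 + z\right) \left(-5\right) = -6 - \left(-5 + 5 z\right) = -1 - 5 z$)
$A{\left(H,j \right)} = -48 + j$
$q{\left(b,l \right)} = - \frac{2 l}{13}$ ($q{\left(b,l \right)} = \frac{l}{- \frac{13}{2}} = l \left(- \frac{2}{13}\right) = - \frac{2 l}{13}$)
$\frac{q{\left(E{\left(T{\left(-1,-1 \right)} \right)},-197 \right)}}{A{\left(92,262 \right)}} = \frac{\left(- \frac{2}{13}\right) \left(-197\right)}{-48 + 262} = \frac{394}{13 \cdot 214} = \frac{394}{13} \cdot \frac{1}{214} = \frac{197}{1391}$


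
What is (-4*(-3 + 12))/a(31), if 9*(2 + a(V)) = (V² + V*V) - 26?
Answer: -54/313 ≈ -0.17252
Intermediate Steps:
a(V) = -44/9 + 2*V²/9 (a(V) = -2 + ((V² + V*V) - 26)/9 = -2 + ((V² + V²) - 26)/9 = -2 + (2*V² - 26)/9 = -2 + (-26 + 2*V²)/9 = -2 + (-26/9 + 2*V²/9) = -44/9 + 2*V²/9)
(-4*(-3 + 12))/a(31) = (-4*(-3 + 12))/(-44/9 + (2/9)*31²) = (-4*9)/(-44/9 + (2/9)*961) = -36/(-44/9 + 1922/9) = -36/626/3 = -36*3/626 = -54/313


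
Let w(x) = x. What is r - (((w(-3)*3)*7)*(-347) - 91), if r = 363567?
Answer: 341797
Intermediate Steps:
r - (((w(-3)*3)*7)*(-347) - 91) = 363567 - ((-3*3*7)*(-347) - 91) = 363567 - (-9*7*(-347) - 91) = 363567 - (-63*(-347) - 91) = 363567 - (21861 - 91) = 363567 - 1*21770 = 363567 - 21770 = 341797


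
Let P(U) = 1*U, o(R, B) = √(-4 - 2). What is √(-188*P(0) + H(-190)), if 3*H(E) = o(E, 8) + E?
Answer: √(-570 + 3*I*√6)/3 ≈ 0.051298 + 7.9584*I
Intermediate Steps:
o(R, B) = I*√6 (o(R, B) = √(-6) = I*√6)
H(E) = E/3 + I*√6/3 (H(E) = (I*√6 + E)/3 = (E + I*√6)/3 = E/3 + I*√6/3)
P(U) = U
√(-188*P(0) + H(-190)) = √(-188*0 + ((⅓)*(-190) + I*√6/3)) = √(0 + (-190/3 + I*√6/3)) = √(-190/3 + I*√6/3)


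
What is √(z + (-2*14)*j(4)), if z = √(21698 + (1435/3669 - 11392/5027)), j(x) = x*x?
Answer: √(-152402190056690112 + 18444063*√7380662853642938673)/18444063 ≈ 17.341*I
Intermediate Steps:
j(x) = x²
z = √7380662853642938673/18444063 (z = √(21698 + (1435*(1/3669) - 11392*1/5027)) = √(21698 + (1435/3669 - 11392/5027)) = √(21698 - 34583503/18444063) = √(400164695471/18444063) = √7380662853642938673/18444063 ≈ 147.30)
√(z + (-2*14)*j(4)) = √(√7380662853642938673/18444063 - 2*14*4²) = √(√7380662853642938673/18444063 - 28*16) = √(√7380662853642938673/18444063 - 448) = √(-448 + √7380662853642938673/18444063)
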